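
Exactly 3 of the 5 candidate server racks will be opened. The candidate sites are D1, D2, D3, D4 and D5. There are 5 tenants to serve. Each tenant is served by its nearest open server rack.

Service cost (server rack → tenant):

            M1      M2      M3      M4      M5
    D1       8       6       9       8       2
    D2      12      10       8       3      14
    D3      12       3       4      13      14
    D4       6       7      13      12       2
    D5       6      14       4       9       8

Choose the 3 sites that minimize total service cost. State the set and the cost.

With exactly 3 open, each tenant uses its cheapest among the chosen.
{D2, D3, D4}: M1→D4 6, M2→D3 3, M3→D3 4, M4→D2 3, M5→D4 2. Service cost 18.
{D1, D2, D3}: service cost 20
{D1, D2, D5}: service cost 21
Among all 10 size-3 choices, {D2, D3, D4} is lowest.

Choose D2, D3 and D4; total service cost 18.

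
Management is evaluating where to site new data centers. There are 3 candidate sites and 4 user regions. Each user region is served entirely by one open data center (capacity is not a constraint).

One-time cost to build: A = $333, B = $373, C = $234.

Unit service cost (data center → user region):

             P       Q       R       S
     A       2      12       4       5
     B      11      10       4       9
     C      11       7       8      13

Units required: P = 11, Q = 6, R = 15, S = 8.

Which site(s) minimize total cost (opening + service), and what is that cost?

For any fixed open set, each user region goes to its cheapest open site; total = fixed + service.
{A}: P→A 2·11=22, Q→A 12·6=72, R→A 4·15=60, S→A 5·8=40. Service 194; fixed 333; total 527.
{C}: P→C 11·11=121, Q→C 7·6=42, R→C 8·15=120, S→C 13·8=104. Service 387; fixed 234; total 621.
{B}: service 313 + fixed 373 = 686
{A, B, C}: service 164 + fixed 940 = 1104
(All 7 nonempty subsets were checked; A only is lowest.)

Open A only; minimum total cost 527.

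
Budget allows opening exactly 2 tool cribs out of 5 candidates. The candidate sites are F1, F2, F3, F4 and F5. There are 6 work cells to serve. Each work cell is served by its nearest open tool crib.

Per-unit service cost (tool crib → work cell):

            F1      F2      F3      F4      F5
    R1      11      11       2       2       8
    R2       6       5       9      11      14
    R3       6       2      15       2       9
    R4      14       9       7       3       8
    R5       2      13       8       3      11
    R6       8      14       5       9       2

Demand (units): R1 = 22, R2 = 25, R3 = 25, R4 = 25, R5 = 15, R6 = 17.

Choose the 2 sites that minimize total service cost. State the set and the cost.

Choose F1 and F4; total service cost 485.

With exactly 2 open, each work cell uses its cheapest among the chosen.
{F1, F4}: R1→F4 2·22=44, R2→F1 6·25=150, R3→F4 2·25=50, R4→F4 3·25=75, R5→F1 2·15=30, R6→F1 8·17=136. Service cost 485.
{F2, F4}: service cost 492
{F4, F5}: service cost 523
Among all 10 size-2 choices, {F1, F4} is lowest.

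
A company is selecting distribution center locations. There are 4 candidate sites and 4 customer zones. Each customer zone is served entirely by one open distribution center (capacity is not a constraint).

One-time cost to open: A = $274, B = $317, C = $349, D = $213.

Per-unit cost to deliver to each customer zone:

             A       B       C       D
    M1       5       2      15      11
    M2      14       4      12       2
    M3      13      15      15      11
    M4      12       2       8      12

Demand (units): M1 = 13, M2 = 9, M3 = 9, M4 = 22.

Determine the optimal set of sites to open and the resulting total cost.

For any fixed open set, each customer zone goes to its cheapest open site; total = fixed + service.
{B}: M1→B 2·13=26, M2→B 4·9=36, M3→B 15·9=135, M4→B 2·22=44. Service 241; fixed 317; total 558.
{B, D}: service 187 + fixed 530 = 717
{D}: M1→D 11·13=143, M2→D 2·9=18, M3→D 11·9=99, M4→D 12·22=264. Service 524; fixed 213; total 737.
{A, B, C, D}: M1→B 2·13=26, M2→D 2·9=18, M3→D 11·9=99, M4→B 2·22=44. Service 187; fixed 1153; total 1340.
No other subset beats 558.

Open B only; minimum total cost 558.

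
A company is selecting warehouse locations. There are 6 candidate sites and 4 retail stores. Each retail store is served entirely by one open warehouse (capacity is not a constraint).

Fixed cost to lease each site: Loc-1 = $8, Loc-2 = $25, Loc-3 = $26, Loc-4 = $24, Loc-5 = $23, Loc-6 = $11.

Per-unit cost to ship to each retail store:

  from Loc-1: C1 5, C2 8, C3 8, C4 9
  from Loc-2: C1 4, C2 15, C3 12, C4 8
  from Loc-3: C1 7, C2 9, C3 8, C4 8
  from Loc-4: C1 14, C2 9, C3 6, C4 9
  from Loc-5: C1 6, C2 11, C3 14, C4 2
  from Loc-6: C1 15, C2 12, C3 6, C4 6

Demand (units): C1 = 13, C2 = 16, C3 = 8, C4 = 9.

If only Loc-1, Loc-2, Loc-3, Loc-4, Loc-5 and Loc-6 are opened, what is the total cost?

Each retail store is assigned to its cheapest site among the open ones.
{Loc-1, Loc-2, Loc-3, Loc-4, Loc-5, Loc-6}: C1→Loc-2 4·13=52, C2→Loc-1 8·16=128, C3→Loc-4 6·8=48, C4→Loc-5 2·9=18. Service 246; fixed 117; total 363.

Total cost: 363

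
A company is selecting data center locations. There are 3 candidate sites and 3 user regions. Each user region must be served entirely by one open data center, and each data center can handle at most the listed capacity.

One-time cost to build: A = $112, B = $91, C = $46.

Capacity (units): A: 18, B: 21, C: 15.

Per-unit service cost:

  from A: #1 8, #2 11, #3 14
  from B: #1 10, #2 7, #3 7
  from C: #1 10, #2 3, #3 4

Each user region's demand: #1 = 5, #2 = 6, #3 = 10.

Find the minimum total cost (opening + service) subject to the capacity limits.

Open {B}: #1→B 10·5=50, #2→B 7·6=42, #3→B 7·10=70.
Loads: B carries 21/21. Service 162; fixed 91; total 253.
Next best feasible plan costs 269.

Minimum total cost: 253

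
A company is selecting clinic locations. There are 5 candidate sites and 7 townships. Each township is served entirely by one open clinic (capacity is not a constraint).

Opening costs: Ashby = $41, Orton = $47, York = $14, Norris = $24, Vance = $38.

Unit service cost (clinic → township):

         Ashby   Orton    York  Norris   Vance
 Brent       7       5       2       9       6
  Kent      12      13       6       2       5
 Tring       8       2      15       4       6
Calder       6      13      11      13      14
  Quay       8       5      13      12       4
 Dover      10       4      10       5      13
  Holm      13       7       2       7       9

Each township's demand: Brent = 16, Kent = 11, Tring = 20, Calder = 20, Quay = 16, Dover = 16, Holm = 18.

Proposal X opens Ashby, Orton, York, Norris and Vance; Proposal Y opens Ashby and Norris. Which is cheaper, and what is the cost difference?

Proposal X is cheaper by 191.

Proposal X: {Ashby, Orton, York, Norris, Vance}: Brent→York 2·16=32, Kent→Norris 2·11=22, Tring→Orton 2·20=40, Calder→Ashby 6·20=120, Quay→Vance 4·16=64, Dover→Orton 4·16=64, Holm→York 2·18=36. Service 378; fixed 164; total 542.
Proposal Y: {Ashby, Norris}: Brent→Ashby 7·16=112, Kent→Norris 2·11=22, Tring→Norris 4·20=80, Calder→Ashby 6·20=120, Quay→Ashby 8·16=128, Dover→Norris 5·16=80, Holm→Norris 7·18=126. Service 668; fixed 65; total 733.
Difference: |542 − 733| = 191.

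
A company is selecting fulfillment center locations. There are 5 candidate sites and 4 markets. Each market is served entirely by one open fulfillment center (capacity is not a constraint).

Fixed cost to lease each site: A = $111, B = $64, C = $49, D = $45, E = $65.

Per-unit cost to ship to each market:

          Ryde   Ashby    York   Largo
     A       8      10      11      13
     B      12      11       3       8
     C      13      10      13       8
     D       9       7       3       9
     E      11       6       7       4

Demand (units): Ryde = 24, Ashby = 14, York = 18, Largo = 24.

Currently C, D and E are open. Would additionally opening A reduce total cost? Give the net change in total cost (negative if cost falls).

No — net change +87 (cost rises by 87).

Current service cost with {C, D, E}: 450.
Adding A: each market re-picks its cheapest; new service cost 426, saving 24.
Extra fixed cost: 111. Net change = 111 − 24 = 87.
(Totals: 609 → 696.)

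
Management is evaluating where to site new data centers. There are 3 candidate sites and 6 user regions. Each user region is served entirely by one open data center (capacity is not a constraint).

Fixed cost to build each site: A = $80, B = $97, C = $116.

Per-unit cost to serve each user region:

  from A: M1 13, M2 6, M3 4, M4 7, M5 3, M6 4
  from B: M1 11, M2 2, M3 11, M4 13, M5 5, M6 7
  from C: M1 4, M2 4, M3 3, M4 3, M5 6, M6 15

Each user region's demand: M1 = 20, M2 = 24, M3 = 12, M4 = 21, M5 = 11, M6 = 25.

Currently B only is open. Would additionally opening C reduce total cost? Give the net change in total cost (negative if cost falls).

Current service cost with {B}: 903.
Adding C: each user region re-picks its cheapest; new service cost 457, saving 446.
Extra fixed cost: 116. Net change = 116 − 446 = -330.
(Totals: 1000 → 670.)

Yes — net change −330 (cost falls by 330).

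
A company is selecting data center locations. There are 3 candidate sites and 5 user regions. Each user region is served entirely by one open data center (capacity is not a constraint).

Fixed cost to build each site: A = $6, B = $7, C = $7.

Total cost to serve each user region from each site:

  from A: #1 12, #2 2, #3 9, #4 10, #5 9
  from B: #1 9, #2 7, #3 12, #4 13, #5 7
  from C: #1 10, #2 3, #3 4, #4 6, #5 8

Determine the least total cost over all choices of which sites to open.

For any fixed open set, each user region goes to its cheapest open site; total = fixed + service.
{C}: #1→C 10, #2→C 3, #3→C 4, #4→C 6, #5→C 8. Service 31; fixed 7; total 38.
{A, C}: service 30 + fixed 13 = 43
{B, C}: service 29 + fixed 14 = 43
{A, B, C}: #1→B 9, #2→A 2, #3→C 4, #4→C 6, #5→B 7. Service 28; fixed 20; total 48.
No other subset beats 38.

Minimum total cost: 38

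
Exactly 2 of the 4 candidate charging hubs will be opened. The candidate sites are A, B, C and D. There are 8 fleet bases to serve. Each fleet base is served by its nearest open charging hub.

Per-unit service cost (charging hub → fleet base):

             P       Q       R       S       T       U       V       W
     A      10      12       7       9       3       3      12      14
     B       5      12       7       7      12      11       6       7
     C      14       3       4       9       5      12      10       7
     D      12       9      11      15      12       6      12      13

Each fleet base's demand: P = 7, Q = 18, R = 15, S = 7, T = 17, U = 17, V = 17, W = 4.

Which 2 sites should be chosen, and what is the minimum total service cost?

With exactly 2 open, each fleet base uses its cheapest among the chosen.
{A, C}: P→A 10·7=70, Q→C 3·18=54, R→C 4·15=60, S→A 9·7=63, T→A 3·17=51, U→A 3·17=51, V→C 10·17=170, W→C 7·4=28. Service cost 547.
{B, C}: service cost 600
{A, B}: service cost 637
Among all 6 size-2 choices, {A, C} is lowest.

Choose A and C; total service cost 547.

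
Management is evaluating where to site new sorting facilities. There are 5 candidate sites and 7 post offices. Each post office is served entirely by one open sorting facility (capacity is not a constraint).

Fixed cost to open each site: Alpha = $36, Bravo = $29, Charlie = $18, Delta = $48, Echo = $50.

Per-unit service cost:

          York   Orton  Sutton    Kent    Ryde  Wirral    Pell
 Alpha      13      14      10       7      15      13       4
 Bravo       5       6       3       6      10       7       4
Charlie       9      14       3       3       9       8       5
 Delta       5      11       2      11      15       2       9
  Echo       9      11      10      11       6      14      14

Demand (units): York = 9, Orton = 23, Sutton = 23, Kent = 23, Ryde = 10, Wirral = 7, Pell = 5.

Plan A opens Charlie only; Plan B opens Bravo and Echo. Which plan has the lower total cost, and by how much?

Plan A: {Charlie}: York→Charlie 9·9=81, Orton→Charlie 14·23=322, Sutton→Charlie 3·23=69, Kent→Charlie 3·23=69, Ryde→Charlie 9·10=90, Wirral→Charlie 8·7=56, Pell→Charlie 5·5=25. Service 712; fixed 18; total 730.
Plan B: {Bravo, Echo}: York→Bravo 5·9=45, Orton→Bravo 6·23=138, Sutton→Bravo 3·23=69, Kent→Bravo 6·23=138, Ryde→Echo 6·10=60, Wirral→Bravo 7·7=49, Pell→Bravo 4·5=20. Service 519; fixed 79; total 598.
Difference: |730 − 598| = 132.

Plan B is cheaper by 132.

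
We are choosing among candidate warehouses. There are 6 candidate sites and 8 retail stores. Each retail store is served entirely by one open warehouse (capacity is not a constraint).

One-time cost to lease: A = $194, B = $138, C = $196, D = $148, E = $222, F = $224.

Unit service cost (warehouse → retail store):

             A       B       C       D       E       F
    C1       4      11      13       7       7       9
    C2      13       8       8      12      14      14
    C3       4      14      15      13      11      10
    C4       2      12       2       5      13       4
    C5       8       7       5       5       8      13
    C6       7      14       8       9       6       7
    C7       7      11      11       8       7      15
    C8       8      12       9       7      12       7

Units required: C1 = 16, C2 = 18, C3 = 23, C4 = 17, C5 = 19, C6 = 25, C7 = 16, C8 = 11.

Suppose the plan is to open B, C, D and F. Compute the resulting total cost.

Each retail store is assigned to its cheapest site among the open ones.
{B, C, D, F}: C1→D 7·16=112, C2→B 8·18=144, C3→F 10·23=230, C4→C 2·17=34, C5→C 5·19=95, C6→F 7·25=175, C7→D 8·16=128, C8→D 7·11=77. Service 995; fixed 706; total 1701.

Total cost: 1701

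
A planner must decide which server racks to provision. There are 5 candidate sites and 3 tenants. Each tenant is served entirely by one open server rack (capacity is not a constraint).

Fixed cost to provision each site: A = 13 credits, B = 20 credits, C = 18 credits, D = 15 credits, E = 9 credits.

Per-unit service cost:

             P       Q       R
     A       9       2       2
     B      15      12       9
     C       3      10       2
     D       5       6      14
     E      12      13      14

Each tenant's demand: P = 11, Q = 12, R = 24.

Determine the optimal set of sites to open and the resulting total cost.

For any fixed open set, each tenant goes to its cheapest open site; total = fixed + service.
{A, C}: P→C 3·11=33, Q→A 2·12=24, R→A 2·24=48. Service 105; fixed 31; total 136.
{A, C, E}: service 105 + fixed 40 = 145
{A, C, D}: P→C 3·11=33, Q→A 2·12=24, R→A 2·24=48. Service 105; fixed 46; total 151.
{A, B, C, D, E}: P→C 3·11=33, Q→A 2·12=24, R→A 2·24=48. Service 105; fixed 75; total 180.
No other subset beats 136.

Open A and C; minimum total cost 136.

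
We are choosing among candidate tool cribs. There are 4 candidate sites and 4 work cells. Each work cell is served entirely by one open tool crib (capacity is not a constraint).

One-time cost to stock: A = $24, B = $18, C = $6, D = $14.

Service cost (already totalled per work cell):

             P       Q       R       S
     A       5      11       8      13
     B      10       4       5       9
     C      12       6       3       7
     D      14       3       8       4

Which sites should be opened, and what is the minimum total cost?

For any fixed open set, each work cell goes to its cheapest open site; total = fixed + service.
{C}: P→C 12, Q→C 6, R→C 3, S→C 7. Service 28; fixed 6; total 34.
{C, D}: service 22 + fixed 20 = 42
{D}: service 29 + fixed 14 = 43
{A, B, C, D}: P→A 5, Q→D 3, R→C 3, S→D 4. Service 15; fixed 62; total 77.
No other subset beats 34.

Open C only; minimum total cost 34.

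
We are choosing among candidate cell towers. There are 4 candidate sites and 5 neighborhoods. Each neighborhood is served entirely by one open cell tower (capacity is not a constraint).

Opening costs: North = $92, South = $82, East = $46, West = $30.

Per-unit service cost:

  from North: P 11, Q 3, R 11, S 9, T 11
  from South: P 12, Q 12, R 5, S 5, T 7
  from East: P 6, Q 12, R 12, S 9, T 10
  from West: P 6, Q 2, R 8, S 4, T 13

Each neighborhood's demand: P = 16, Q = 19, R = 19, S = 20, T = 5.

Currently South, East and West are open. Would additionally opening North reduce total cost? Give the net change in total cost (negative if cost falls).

No — net change +92 (cost rises by 92).

Current service cost with {South, East, West}: 344.
Adding North: each neighborhood re-picks its cheapest; new service cost 344, saving 0.
Extra fixed cost: 92. Net change = 92 − 0 = 92.
(Totals: 502 → 594.)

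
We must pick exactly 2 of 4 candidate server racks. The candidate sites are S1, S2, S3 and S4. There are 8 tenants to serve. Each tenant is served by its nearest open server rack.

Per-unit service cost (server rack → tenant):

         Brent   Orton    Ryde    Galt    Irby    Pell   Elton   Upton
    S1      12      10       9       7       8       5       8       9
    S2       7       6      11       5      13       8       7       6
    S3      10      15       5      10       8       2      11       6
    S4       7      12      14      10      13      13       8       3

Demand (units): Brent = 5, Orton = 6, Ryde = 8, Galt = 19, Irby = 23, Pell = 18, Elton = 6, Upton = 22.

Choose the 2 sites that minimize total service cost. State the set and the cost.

With exactly 2 open, each tenant uses its cheapest among the chosen.
{S2, S3}: Brent→S2 7·5=35, Orton→S2 6·6=36, Ryde→S3 5·8=40, Galt→S2 5·19=95, Irby→S3 8·23=184, Pell→S3 2·18=36, Elton→S2 7·6=42, Upton→S2 6·22=132. Service cost 600.
{S3, S4}: service cost 671
{S1, S3}: service cost 683
Among all 6 size-2 choices, {S2, S3} is lowest.

Choose S2 and S3; total service cost 600.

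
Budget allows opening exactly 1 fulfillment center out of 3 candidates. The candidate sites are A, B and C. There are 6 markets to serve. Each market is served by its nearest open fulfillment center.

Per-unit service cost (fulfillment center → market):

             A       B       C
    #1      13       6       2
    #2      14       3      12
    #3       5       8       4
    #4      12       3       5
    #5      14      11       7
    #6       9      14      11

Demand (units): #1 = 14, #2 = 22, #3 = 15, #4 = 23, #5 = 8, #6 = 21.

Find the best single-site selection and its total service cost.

Choose B only; total service cost 721.

With exactly 1 open, each market uses its cheapest among the chosen.
{B}: #1→B 6·14=84, #2→B 3·22=66, #3→B 8·15=120, #4→B 3·23=69, #5→B 11·8=88, #6→B 14·21=294. Service cost 721.
{C}: service cost 754
{A}: service cost 1142
Among all 3 size-1 choices, {B} is lowest.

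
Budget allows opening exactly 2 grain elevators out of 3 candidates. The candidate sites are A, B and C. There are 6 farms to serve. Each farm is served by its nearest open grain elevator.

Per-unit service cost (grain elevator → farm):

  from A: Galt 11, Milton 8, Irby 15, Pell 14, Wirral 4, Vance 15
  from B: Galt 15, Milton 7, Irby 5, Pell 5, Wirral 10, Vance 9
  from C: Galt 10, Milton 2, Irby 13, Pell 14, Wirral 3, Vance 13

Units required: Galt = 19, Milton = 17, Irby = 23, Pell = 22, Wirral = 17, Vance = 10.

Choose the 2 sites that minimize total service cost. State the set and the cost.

Choose B and C; total service cost 590.

With exactly 2 open, each farm uses its cheapest among the chosen.
{B, C}: Galt→C 10·19=190, Milton→C 2·17=34, Irby→B 5·23=115, Pell→B 5·22=110, Wirral→C 3·17=51, Vance→B 9·10=90. Service cost 590.
{A, B}: service cost 711
{A, C}: service cost 1012
Among all 3 size-2 choices, {B, C} is lowest.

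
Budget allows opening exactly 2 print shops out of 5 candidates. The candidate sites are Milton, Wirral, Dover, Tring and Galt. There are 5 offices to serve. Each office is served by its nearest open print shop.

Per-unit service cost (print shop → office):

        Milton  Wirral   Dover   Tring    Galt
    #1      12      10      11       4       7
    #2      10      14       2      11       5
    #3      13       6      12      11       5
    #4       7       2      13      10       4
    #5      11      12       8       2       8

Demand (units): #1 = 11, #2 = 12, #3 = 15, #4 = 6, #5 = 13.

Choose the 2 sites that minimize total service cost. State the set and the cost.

Choose Tring and Galt; total service cost 229.

With exactly 2 open, each office uses its cheapest among the chosen.
{Tring, Galt}: #1→Tring 4·11=44, #2→Galt 5·12=60, #3→Galt 5·15=75, #4→Galt 4·6=24, #5→Tring 2·13=26. Service cost 229.
{Wirral, Tring}: service cost 304
{Dover, Galt}: service cost 304
Among all 10 size-2 choices, {Tring, Galt} is lowest.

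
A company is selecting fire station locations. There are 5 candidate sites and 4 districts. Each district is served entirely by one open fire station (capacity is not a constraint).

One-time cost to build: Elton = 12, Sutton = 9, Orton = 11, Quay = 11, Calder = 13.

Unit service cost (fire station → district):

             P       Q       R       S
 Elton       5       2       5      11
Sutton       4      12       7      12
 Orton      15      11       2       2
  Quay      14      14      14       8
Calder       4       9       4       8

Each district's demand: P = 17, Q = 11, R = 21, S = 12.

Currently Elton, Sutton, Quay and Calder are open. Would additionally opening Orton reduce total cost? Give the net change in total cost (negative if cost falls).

Current service cost with {Elton, Sutton, Quay, Calder}: 270.
Adding Orton: each district re-picks its cheapest; new service cost 156, saving 114.
Extra fixed cost: 11. Net change = 11 − 114 = -103.
(Totals: 315 → 212.)

Yes — net change −103 (cost falls by 103).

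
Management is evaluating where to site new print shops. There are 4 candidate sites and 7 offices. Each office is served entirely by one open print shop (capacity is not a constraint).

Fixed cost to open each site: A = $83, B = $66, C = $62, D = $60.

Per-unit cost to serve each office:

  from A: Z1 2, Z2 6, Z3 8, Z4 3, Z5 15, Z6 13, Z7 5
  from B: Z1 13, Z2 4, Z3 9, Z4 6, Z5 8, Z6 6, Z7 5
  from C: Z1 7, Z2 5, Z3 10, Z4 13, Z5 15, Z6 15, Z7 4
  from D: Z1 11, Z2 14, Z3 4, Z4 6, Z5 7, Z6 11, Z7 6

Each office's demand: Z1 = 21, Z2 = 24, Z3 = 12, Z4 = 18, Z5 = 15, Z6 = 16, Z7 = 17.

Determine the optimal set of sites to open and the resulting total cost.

For any fixed open set, each office goes to its cheapest open site; total = fixed + service.
{A, B, D}: Z1→A 2·21=42, Z2→B 4·24=96, Z3→D 4·12=48, Z4→A 3·18=54, Z5→D 7·15=105, Z6→B 6·16=96, Z7→A 5·17=85. Service 526; fixed 209; total 735.
{A, B}: Z1→A 2·21=42, Z2→B 4·24=96, Z3→A 8·12=96, Z4→A 3·18=54, Z5→B 8·15=120, Z6→B 6·16=96, Z7→A 5·17=85. Service 589; fixed 149; total 738.
{A, B, C, D}: service 509 + fixed 271 = 780
{D}: service 1106 + fixed 60 = 1166
No other subset beats 735.

Open A, B and D; minimum total cost 735.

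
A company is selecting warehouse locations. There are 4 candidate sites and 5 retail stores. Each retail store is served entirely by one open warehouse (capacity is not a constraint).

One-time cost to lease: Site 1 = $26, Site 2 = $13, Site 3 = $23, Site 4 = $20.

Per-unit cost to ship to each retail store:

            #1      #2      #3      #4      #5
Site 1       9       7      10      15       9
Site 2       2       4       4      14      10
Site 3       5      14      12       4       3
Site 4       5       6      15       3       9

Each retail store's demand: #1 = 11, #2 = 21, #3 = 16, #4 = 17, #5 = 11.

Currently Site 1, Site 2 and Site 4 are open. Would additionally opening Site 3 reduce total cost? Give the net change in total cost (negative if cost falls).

Current service cost with {Site 1, Site 2, Site 4}: 320.
Adding Site 3: each retail store re-picks its cheapest; new service cost 254, saving 66.
Extra fixed cost: 23. Net change = 23 − 66 = -43.
(Totals: 379 → 336.)

Yes — net change −43 (cost falls by 43).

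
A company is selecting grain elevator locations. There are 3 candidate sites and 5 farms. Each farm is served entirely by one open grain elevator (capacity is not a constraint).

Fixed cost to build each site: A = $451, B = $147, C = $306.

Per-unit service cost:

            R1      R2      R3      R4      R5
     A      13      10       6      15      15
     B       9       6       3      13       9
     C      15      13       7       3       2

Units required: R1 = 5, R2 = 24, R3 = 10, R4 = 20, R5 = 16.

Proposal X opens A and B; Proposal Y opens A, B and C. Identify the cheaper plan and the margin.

Proposal X: {A, B}: R1→B 9·5=45, R2→B 6·24=144, R3→B 3·10=30, R4→B 13·20=260, R5→B 9·16=144. Service 623; fixed 598; total 1221.
Proposal Y: {A, B, C}: R1→B 9·5=45, R2→B 6·24=144, R3→B 3·10=30, R4→C 3·20=60, R5→C 2·16=32. Service 311; fixed 904; total 1215.
Difference: |1221 − 1215| = 6.

Proposal Y is cheaper by 6.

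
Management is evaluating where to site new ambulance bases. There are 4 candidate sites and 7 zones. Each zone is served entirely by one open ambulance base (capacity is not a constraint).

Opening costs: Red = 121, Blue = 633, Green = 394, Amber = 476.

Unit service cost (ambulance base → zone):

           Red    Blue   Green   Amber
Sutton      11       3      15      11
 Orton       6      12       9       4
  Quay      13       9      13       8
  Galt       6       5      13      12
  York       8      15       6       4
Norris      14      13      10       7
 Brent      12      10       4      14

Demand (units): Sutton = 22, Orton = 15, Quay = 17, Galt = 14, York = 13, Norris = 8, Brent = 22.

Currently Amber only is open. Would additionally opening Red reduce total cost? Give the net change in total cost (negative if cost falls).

Current service cost with {Amber}: 1022.
Adding Red: each zone re-picks its cheapest; new service cost 894, saving 128.
Extra fixed cost: 121. Net change = 121 − 128 = -7.
(Totals: 1498 → 1491.)

Yes — net change −7 (cost falls by 7).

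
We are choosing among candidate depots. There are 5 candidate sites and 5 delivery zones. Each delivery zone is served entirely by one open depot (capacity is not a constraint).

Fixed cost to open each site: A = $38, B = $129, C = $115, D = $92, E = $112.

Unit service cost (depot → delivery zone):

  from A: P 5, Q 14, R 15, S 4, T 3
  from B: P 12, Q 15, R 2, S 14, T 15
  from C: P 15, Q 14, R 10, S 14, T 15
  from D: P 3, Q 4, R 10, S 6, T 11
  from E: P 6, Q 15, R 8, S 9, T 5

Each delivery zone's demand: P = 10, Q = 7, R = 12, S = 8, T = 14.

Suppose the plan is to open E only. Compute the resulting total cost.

Total cost: 515

Each delivery zone is assigned to its cheapest site among the open ones.
{E}: P→E 6·10=60, Q→E 15·7=105, R→E 8·12=96, S→E 9·8=72, T→E 5·14=70. Service 403; fixed 112; total 515.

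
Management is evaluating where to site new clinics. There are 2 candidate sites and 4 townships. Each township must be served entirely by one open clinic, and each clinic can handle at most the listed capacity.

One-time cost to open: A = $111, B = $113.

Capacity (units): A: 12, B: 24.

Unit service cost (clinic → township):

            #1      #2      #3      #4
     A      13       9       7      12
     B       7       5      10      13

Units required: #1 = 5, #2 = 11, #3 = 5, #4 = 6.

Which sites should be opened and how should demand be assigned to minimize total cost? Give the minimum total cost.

Minimum total cost: 421

Open {A, B}: #1→B 7·5=35, #2→B 5·11=55, #3→A 7·5=35, #4→A 12·6=72.
Loads: A carries 11/12, B carries 16/24. Service 197; fixed 224; total 421.
Next best feasible plan costs 427.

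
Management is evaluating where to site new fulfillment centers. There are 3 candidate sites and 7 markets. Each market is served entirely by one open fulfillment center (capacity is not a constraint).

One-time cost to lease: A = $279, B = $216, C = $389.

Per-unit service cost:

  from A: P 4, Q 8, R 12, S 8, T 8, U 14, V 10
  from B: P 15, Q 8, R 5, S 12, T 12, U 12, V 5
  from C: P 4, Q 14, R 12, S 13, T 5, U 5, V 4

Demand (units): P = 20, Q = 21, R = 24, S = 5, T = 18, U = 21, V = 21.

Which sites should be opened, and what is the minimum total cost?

Open B and C; minimum total cost 1312.

For any fixed open set, each market goes to its cheapest open site; total = fixed + service.
{B, C}: P→C 4·20=80, Q→B 8·21=168, R→B 5·24=120, S→B 12·5=60, T→C 5·18=90, U→C 5·21=105, V→C 4·21=84. Service 707; fixed 605; total 1312.
{C}: service 1006 + fixed 389 = 1395
{A, B}: P→A 4·20=80, Q→A 8·21=168, R→B 5·24=120, S→A 8·5=40, T→A 8·18=144, U→B 12·21=252, V→B 5·21=105. Service 909; fixed 495; total 1404.
{A, B, C}: service 687 + fixed 884 = 1571
(All 7 nonempty subsets were checked; B and C is lowest.)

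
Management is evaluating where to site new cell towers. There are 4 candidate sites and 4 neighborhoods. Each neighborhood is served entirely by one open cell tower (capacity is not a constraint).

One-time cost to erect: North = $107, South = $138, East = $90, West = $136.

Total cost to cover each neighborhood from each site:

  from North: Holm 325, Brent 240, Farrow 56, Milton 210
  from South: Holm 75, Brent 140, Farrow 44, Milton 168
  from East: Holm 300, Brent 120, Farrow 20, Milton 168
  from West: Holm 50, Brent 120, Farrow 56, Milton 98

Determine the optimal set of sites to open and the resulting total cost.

For any fixed open set, each neighborhood goes to its cheapest open site; total = fixed + service.
{West}: Holm→West 50, Brent→West 120, Farrow→West 56, Milton→West 98. Service 324; fixed 136; total 460.
{East, West}: service 288 + fixed 226 = 514
{South}: service 427 + fixed 138 = 565
{North, South, East, West}: Holm→West 50, Brent→East 120, Farrow→East 20, Milton→West 98. Service 288; fixed 471; total 759.
No other subset beats 460.

Open West only; minimum total cost 460.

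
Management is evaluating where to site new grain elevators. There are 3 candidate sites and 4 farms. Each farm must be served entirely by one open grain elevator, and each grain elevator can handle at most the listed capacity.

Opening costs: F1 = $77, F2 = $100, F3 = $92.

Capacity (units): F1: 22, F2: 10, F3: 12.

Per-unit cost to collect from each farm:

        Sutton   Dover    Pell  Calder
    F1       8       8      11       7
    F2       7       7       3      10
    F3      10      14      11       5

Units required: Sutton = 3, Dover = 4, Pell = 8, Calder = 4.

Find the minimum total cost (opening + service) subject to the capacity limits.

Minimum total cost: 249

Open {F1}: Sutton→F1 8·3=24, Dover→F1 8·4=32, Pell→F1 11·8=88, Calder→F1 7·4=28.
Loads: F1 carries 19/22. Service 172; fixed 77; total 249.
Next best feasible plan costs 285.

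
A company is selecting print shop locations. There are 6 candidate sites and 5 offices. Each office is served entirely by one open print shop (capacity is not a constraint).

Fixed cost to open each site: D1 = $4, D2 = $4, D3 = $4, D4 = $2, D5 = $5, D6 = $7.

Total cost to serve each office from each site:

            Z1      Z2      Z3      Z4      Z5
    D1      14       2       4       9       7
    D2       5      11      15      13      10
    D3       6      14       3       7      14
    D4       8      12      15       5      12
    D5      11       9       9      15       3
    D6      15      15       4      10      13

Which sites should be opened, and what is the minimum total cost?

For any fixed open set, each office goes to its cheapest open site; total = fixed + service.
{D1, D4}: Z1→D4 8, Z2→D1 2, Z3→D1 4, Z4→D4 5, Z5→D1 7. Service 26; fixed 6; total 32.
{D1, D2, D4}: service 23 + fixed 10 = 33
{D1, D3}: Z1→D3 6, Z2→D1 2, Z3→D3 3, Z4→D3 7, Z5→D1 7. Service 25; fixed 8; total 33.
{D1, D2, D3, D4, D5, D6}: service 18 + fixed 26 = 44
No other subset beats 32.

Open D1 and D4; minimum total cost 32.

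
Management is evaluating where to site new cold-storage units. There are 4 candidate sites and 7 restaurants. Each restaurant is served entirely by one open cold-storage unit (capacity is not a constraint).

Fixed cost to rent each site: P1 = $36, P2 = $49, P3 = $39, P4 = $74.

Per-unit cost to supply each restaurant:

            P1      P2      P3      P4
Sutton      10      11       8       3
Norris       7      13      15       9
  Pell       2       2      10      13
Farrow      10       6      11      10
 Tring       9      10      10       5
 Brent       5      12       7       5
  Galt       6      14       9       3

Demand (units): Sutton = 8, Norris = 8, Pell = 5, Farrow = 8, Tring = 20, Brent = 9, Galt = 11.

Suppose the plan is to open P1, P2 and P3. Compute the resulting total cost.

Each restaurant is assigned to its cheapest site among the open ones.
{P1, P2, P3}: Sutton→P3 8·8=64, Norris→P1 7·8=56, Pell→P1 2·5=10, Farrow→P2 6·8=48, Tring→P1 9·20=180, Brent→P1 5·9=45, Galt→P1 6·11=66. Service 469; fixed 124; total 593.

Total cost: 593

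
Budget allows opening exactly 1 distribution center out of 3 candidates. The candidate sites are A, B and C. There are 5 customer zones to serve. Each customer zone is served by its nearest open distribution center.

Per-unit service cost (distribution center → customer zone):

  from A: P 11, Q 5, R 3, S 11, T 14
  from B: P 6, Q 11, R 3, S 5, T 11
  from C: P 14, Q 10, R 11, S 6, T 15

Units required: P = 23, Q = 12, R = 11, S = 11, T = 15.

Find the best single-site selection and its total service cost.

With exactly 1 open, each customer zone uses its cheapest among the chosen.
{B}: P→B 6·23=138, Q→B 11·12=132, R→B 3·11=33, S→B 5·11=55, T→B 11·15=165. Service cost 523.
{A}: service cost 677
{C}: service cost 854
Among all 3 size-1 choices, {B} is lowest.

Choose B only; total service cost 523.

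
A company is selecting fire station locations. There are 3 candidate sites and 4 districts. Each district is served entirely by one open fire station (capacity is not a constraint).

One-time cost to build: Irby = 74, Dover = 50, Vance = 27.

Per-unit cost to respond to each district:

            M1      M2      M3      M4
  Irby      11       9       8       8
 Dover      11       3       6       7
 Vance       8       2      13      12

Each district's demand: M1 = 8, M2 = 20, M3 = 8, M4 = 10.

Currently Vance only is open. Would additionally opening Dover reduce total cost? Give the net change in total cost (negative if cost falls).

Current service cost with {Vance}: 328.
Adding Dover: each district re-picks its cheapest; new service cost 222, saving 106.
Extra fixed cost: 50. Net change = 50 − 106 = -56.
(Totals: 355 → 299.)

Yes — net change −56 (cost falls by 56).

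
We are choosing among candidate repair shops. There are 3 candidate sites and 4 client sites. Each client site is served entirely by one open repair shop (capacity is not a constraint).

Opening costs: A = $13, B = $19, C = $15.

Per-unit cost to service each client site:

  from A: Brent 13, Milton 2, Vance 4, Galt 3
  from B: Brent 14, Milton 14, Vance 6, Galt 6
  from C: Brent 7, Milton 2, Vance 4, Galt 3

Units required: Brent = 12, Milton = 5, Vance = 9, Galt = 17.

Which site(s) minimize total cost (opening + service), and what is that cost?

Open C only; minimum total cost 196.

For any fixed open set, each client site goes to its cheapest open site; total = fixed + service.
{C}: Brent→C 7·12=84, Milton→C 2·5=10, Vance→C 4·9=36, Galt→C 3·17=51. Service 181; fixed 15; total 196.
{A, C}: service 181 + fixed 28 = 209
{B, C}: Brent→C 7·12=84, Milton→C 2·5=10, Vance→C 4·9=36, Galt→C 3·17=51. Service 181; fixed 34; total 215.
{A, B, C}: service 181 + fixed 47 = 228
(All 7 nonempty subsets were checked; C only is lowest.)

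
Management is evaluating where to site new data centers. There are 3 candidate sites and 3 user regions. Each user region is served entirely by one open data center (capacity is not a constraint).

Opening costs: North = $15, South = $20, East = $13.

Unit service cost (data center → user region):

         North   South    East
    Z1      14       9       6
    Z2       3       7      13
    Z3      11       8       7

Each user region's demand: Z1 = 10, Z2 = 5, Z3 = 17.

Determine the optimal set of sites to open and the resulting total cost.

Open North and East; minimum total cost 222.

For any fixed open set, each user region goes to its cheapest open site; total = fixed + service.
{North, East}: Z1→East 6·10=60, Z2→North 3·5=15, Z3→East 7·17=119. Service 194; fixed 28; total 222.
{North, South, East}: service 194 + fixed 48 = 242
{South, East}: Z1→East 6·10=60, Z2→South 7·5=35, Z3→East 7·17=119. Service 214; fixed 33; total 247.
{East}: Z1→East 6·10=60, Z2→East 13·5=65, Z3→East 7·17=119. Service 244; fixed 13; total 257.
No other subset beats 222.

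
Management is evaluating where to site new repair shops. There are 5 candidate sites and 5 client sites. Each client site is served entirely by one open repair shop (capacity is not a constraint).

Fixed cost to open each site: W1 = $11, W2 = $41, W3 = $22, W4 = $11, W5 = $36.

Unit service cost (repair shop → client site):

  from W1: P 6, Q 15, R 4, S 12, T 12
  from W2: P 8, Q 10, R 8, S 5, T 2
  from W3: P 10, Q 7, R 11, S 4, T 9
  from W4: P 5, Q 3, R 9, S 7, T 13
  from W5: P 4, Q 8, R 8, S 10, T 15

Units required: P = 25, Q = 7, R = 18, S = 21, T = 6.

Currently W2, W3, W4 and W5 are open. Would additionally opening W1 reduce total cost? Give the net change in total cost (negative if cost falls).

Current service cost with {W2, W3, W4, W5}: 361.
Adding W1: each client site re-picks its cheapest; new service cost 289, saving 72.
Extra fixed cost: 11. Net change = 11 − 72 = -61.
(Totals: 471 → 410.)

Yes — net change −61 (cost falls by 61).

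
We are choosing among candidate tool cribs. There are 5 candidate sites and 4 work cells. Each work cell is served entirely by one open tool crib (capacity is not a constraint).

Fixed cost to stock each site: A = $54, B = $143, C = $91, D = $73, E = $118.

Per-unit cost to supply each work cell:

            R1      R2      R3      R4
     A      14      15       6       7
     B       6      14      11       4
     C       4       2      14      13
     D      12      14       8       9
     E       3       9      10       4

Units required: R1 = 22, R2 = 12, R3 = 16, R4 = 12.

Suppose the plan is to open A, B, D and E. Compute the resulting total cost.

Total cost: 706

Each work cell is assigned to its cheapest site among the open ones.
{A, B, D, E}: R1→E 3·22=66, R2→E 9·12=108, R3→A 6·16=96, R4→B 4·12=48. Service 318; fixed 388; total 706.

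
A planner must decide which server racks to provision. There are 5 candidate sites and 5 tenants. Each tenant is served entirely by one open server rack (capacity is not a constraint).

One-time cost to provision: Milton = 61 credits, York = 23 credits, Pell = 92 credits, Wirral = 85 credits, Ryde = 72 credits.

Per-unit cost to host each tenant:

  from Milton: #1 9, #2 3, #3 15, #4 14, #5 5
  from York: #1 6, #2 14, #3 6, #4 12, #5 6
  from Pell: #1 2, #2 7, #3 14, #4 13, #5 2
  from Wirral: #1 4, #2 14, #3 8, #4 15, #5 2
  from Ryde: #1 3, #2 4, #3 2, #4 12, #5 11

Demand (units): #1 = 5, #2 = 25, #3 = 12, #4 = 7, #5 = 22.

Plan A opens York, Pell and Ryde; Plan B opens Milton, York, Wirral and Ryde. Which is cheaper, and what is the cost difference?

Plan A: {York, Pell, Ryde}: #1→Pell 2·5=10, #2→Ryde 4·25=100, #3→Ryde 2·12=24, #4→York 12·7=84, #5→Pell 2·22=44. Service 262; fixed 187; total 449.
Plan B: {Milton, York, Wirral, Ryde}: #1→Ryde 3·5=15, #2→Milton 3·25=75, #3→Ryde 2·12=24, #4→York 12·7=84, #5→Wirral 2·22=44. Service 242; fixed 241; total 483.
Difference: |449 − 483| = 34.

Plan A is cheaper by 34.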